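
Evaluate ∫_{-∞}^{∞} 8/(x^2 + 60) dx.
Let f(z) = 8/(z^2 + 60). The denominator has no real zeros and deg Q - deg P = 2 ≥ 2, so the integral of f over the upper semicircle |z| = R tends to 0 as R → ∞. Closing the contour in the upper half-plane,
  ∫_{-∞}^{∞} f(x) dx = 2πi · Σ Res(f, z_k)  over the poles with Im z_k > 0.

Zeros of the denominator: z^2 + 60 = 0 gives z = ±2*sqrt(15)*I.
Upper half-plane: z = 2*sqrt(15)*I (simple).

Each pole is a simple zero of Q(z) = z^2 + 60, so Res(f, z₀) = P(z₀)/Q'(z₀) with P(z) = 8, Q'(z) = 2*z:
  Res(f, 2*sqrt(15)*I) = (8)/(4*sqrt(15)*I) = -2*sqrt(15)*I/15

∫_{-∞}^{∞} f(x) dx = 2πi · (-2*sqrt(15)*I/15) = 4*sqrt(15)*pi/15

Final answer: 4*sqrt(15)*pi/15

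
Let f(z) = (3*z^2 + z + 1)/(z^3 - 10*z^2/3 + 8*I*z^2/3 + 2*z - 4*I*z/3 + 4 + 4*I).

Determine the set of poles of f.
The singularities of f are the zeros of the denominator. Factoring,
  z^3 - 10*z^2/3 + 8*I*z^2/3 + 2*z - 4*I*z/3 + 4 + 4*I = (z - 1 - I)*(z - 3 + 3*I)*(z + 2/3 + 2*I/3)
so the candidates are z = 1 + I, z = 3 - 3*I, z = -2/3 - 2*I/3.

Check the numerator P(z) = 3*z^2 + z + 1 at each one:
  P(1 + I) = 2 + 7*I ≠ 0, so z = 1 + I is a (simple) pole.
  P(3 - 3*I) = 4 - 57*I ≠ 0, so z = 3 - 3*I is a (simple) pole.
  P(-2/3 - 2*I/3) = 1/3 + 2*I ≠ 0, so z = -2/3 - 2*I/3 is a (simple) pole.

Poles of f: {-2/3 - 2*I/3, 1 + I, 3 - 3*I}

Final answer: {-2/3 - 2*I/3, 1 + I, 3 - 3*I}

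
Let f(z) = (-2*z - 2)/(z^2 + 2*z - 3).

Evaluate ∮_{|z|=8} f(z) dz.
By the residue theorem, ∮_C f(z) dz = 2πi · (sum of the residues of f at the poles inside |z| = 8).

The denominator factors as (z + 3)*(z - 1), so the singularities of f are simple poles at z = -3, z = 1.
  |-3|² = 9 < 64 = 8², so this pole is inside the contour.
  |1|² = 1 < 64 = 8², so this pole is inside the contour.

With P(z) = -2*z - 2 and Q(z) = z^2 + 2*z - 3, each pole is simple, so Res(f, z₀) = P(z₀)/Q'(z₀) with Q'(z) = 2*z + 2.
  Res(f, -3) = P(-3)/Q'(-3) = (4)/(-4) = -1
  Res(f, 1) = P(1)/Q'(1) = (-4)/(4) = -1

Sum of residues inside C: -2
∮_C f(z) dz = 2πi · (-2) = -4*I*pi

Final answer: -4*I*pi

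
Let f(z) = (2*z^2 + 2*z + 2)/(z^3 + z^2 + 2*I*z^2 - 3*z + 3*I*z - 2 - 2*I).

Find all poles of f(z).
The singularities of f are the zeros of the denominator. Factoring,
  z^3 + z^2 + 2*I*z^2 - 3*z + 3*I*z - 2 - 2*I = (z + 2)*(z - 1 + I)*(z + I)
so the candidates are z = -2, z = 1 - I, z = -I.

Check the numerator P(z) = 2*z^2 + 2*z + 2 at each one:
  P(-2) = 6 ≠ 0, so z = -2 is a (simple) pole.
  P(1 - I) = 4 - 6*I ≠ 0, so z = 1 - I is a (simple) pole.
  P(-I) = -2*I ≠ 0, so z = -I is a (simple) pole.

Poles of f: {-2, -I, 1 - I}

Final answer: {-2, -I, 1 - I}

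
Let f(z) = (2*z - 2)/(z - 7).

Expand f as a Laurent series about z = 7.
12/(z - 7) + 2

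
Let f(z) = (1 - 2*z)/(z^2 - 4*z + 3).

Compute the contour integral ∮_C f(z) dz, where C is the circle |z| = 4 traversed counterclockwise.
By the residue theorem, ∮_C f(z) dz = 2πi · (sum of the residues of f at the poles inside |z| = 4).

The denominator factors as (z - 1)*(z - 3), so the singularities of f are simple poles at z = 1, z = 3.
  |1|² = 1 < 16 = 4², so this pole is inside the contour.
  |3|² = 9 < 16 = 4², so this pole is inside the contour.

With P(z) = 1 - 2*z and Q(z) = z^2 - 4*z + 3, each pole is simple, so Res(f, z₀) = P(z₀)/Q'(z₀) with Q'(z) = 2*z - 4.
  Res(f, 1) = P(1)/Q'(1) = (-1)/(-2) = 1/2
  Res(f, 3) = P(3)/Q'(3) = (-5)/(2) = -5/2

Sum of residues inside C: -2
∮_C f(z) dz = 2πi · (-2) = -4*I*pi

Final answer: -4*I*pi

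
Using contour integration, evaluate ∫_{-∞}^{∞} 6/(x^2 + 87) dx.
Let f(z) = 6/(z^2 + 87). The denominator has no real zeros and deg Q - deg P = 2 ≥ 2, so the integral of f over the upper semicircle |z| = R tends to 0 as R → ∞. Closing the contour in the upper half-plane,
  ∫_{-∞}^{∞} f(x) dx = 2πi · Σ Res(f, z_k)  over the poles with Im z_k > 0.

Zeros of the denominator: z^2 + 87 = 0 gives z = ±sqrt(87)*I.
Upper half-plane: z = sqrt(87)*I (simple).

Each pole is a simple zero of Q(z) = z^2 + 87, so Res(f, z₀) = P(z₀)/Q'(z₀) with P(z) = 6, Q'(z) = 2*z:
  Res(f, sqrt(87)*I) = (6)/(2*sqrt(87)*I) = -sqrt(87)*I/29

∫_{-∞}^{∞} f(x) dx = 2πi · (-sqrt(87)*I/29) = 2*sqrt(87)*pi/29

Final answer: 2*sqrt(87)*pi/29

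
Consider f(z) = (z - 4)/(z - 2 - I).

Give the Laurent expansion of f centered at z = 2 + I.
Put w = z - (2 + I), i.e. z = w + 2 + I. The denominator is w, so it suffices to rewrite the numerator in powers of w.

P(z) = z - 4
P(w + 2 + I) = -2 + I + w

Dividing each term by w:
  f = (-2 + I)/w + 1

Substituting back w = z - 2 - I:
  f(z) = (-2 + I)/(z - 2 - I) + 1

The series is finite because the numerator is a polynomial; the negative powers form the principal part, and the coefficient of 1/(z - 2 - I) gives Res(f, 2 + I) = -2 + I.

Final answer: (-2 + I)/(z - 2 - I) + 1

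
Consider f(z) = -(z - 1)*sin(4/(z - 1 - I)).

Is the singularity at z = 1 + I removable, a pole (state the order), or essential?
Let u = z - 1 - I. Then
  sin(4/u) = Σ_{k≥0} (-1)^k (4)^(2k+1)/((2k+1)!·u^(2k+1)) = 4/u - 32/(3*u^3) + 128/(15*u^5) + ...
which has infinitely many negative powers of u, so sin(4/(z - 1 - I)) has an essential singularity at z = 1 + I.
The extra factor z - 1 is a nonzero polynomial; if the product had at most a pole at z = 1 + I, dividing by that polynomial would leave sin(4/(z - 1 - I)) with at most a pole too — contradiction. (Equivalently, the product's Laurent series still has infinitely many negative powers.)
So the singularity is essential.

Final answer: essential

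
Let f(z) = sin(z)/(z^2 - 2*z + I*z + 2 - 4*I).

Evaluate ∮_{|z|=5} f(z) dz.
By the residue theorem, ∮_C f(z) dz = 2πi · (sum of the residues of f at the poles inside |z| = 5).

The denominator factors as (z - 2 - I)*(z + 2*I), so the singularities of f are simple poles at z = 2 + I, z = -2*I.
  |2 + I|² = 5 < 25 = 5², so this pole is inside the contour.
  |-2*I|² = 4 < 25 = 5², so this pole is inside the contour.

With P(z) = sin(z) and Q(z) = z^2 - 2*z + I*z + 2 - 4*I, each pole is simple, so Res(f, z₀) = P(z₀)/Q'(z₀) with Q'(z) = 2*z - 2 + I.
  Res(f, 2 + I) = P(2 + I)/Q'(2 + I) = (sin(2 + I))/(2 + 3*I) = (2/13 - 3*I/13)*sin(2 + I)
  Res(f, -2*I) = P(-2*I)/Q'(-2*I) = (-I*sinh(2))/(-2 - 3*I) = (3/13 + 2*I/13)*sinh(2)

Sum of residues inside C: (2/13 - 3*I/13)*sin(2 + I) + (3/13 + 2*I/13)*sinh(2)
∮_C f(z) dz = 2πi · ((2/13 - 3*I/13)*sin(2 + I) + (3/13 + 2*I/13)*sinh(2)) = pi*(6/13 + 4*I/13)*sin(2 + I) + pi*(-4/13 + 6*I/13)*sinh(2)

Final answer: pi*(6/13 + 4*I/13)*sin(2 + I) + pi*(-4/13 + 6*I/13)*sinh(2)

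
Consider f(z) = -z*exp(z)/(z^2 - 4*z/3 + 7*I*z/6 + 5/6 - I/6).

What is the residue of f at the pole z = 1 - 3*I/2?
Write f(z) = P(z)/Q(z) with P(z) = -z*exp(z) and Q(z) = z^2 - 4*z/3 + 7*I*z/6 + 5/6 - I/6.
The denominator factors as Q(z) = (z - 1/3 - I/3)*(z - 1 + 3*I/2), so z = 1 - 3*I/2 is a simple zero of Q and P is analytic there; z = 1 - 3*I/2 is therefore a simple pole and
  Res(f, z₀) = P(z₀)/Q'(z₀).

Q'(z) = 2*z - 4/3 + 7*I/6, so Q'(1 - 3*I/2) = 2/3 - 11*I/6.
P(1 - 3*I/2) = (-1 + 3*I/2)*exp(1 - 3*I/2).

Res(f, 1 - 3*I/2) = ((-1 + 3*I/2)*exp(1 - 3*I/2))/(2/3 - 11*I/6) = (-123/137 - 30*I/137)*exp(1 - 3*I/2)

Final answer: (-123/137 - 30*I/137)*exp(1 - 3*I/2)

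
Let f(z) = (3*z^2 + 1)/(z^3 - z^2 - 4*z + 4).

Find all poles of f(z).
The singularities of f are the zeros of the denominator. Factoring,
  z^3 - z^2 - 4*z + 4 = (z - 1)*(z - 2)*(z + 2)
so the candidates are z = 1, z = 2, z = -2.

Check the numerator P(z) = 3*z^2 + 1 at each one:
  P(1) = 4 ≠ 0, so z = 1 is a (simple) pole.
  P(2) = 13 ≠ 0, so z = 2 is a (simple) pole.
  P(-2) = 13 ≠ 0, so z = -2 is a (simple) pole.

Poles of f: {-2, 1, 2}

Final answer: {-2, 1, 2}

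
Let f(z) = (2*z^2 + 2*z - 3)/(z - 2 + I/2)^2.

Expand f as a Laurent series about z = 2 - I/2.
Put w = z - (2 - I/2), i.e. z = w + 2 - I/2. The denominator is w^2, so it suffices to rewrite the numerator in powers of w.

P(z) = 2*z^2 + 2*z - 3
P(w + 2 - I/2) = 17/2 - 5*I + (10 - 2*I)*w + 2*w^2

Dividing each term by w^2:
  f = (17/2 - 5*I)/w^2 + (10 - 2*I)/w + 2

Substituting back w = z - 2 + I/2:
  f(z) = (17/2 - 5*I)/(z - 2 + I/2)^2 + (10 - 2*I)/(z - 2 + I/2) + 2

The series is finite because the numerator is a polynomial; the negative powers form the principal part, and the coefficient of 1/(z - 2 + I/2) gives Res(f, 2 - I/2) = 10 - 2*I.

Final answer: (17/2 - 5*I)/(z - 2 + I/2)^2 + (10 - 2*I)/(z - 2 + I/2) + 2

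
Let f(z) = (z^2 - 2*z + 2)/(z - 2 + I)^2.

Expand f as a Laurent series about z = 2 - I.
Put w = z - (2 - I), i.e. z = w + 2 - I. The denominator is w^2, so it suffices to rewrite the numerator in powers of w.

P(z) = z^2 - 2*z + 2
P(w + 2 - I) = 1 - 2*I + (2 - 2*I)*w + w^2

Dividing each term by w^2:
  f = (1 - 2*I)/w^2 + (2 - 2*I)/w + 1

Substituting back w = z - 2 + I:
  f(z) = (1 - 2*I)/(z - 2 + I)^2 + (2 - 2*I)/(z - 2 + I) + 1

The series is finite because the numerator is a polynomial; the negative powers form the principal part, and the coefficient of 1/(z - 2 + I) gives Res(f, 2 - I) = 2 - 2*I.

Final answer: (1 - 2*I)/(z - 2 + I)^2 + (2 - 2*I)/(z - 2 + I) + 1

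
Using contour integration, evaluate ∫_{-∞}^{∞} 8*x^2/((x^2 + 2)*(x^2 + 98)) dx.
Let f(z) = 8*z^2/((z^2 + 2)*(z^2 + 98)). The denominator has no real zeros and deg Q - deg P = 2 ≥ 2, so the integral of f over the upper semicircle |z| = R tends to 0 as R → ∞. Closing the contour in the upper half-plane,
  ∫_{-∞}^{∞} f(x) dx = 2πi · Σ Res(f, z_k)  over the poles with Im z_k > 0.

Zeros of the denominator: z^2 + 2 = 0 gives z = ±sqrt(2)*I; z^2 + 98 = 0 gives z = ±7*sqrt(2)*I.
Upper half-plane: z = sqrt(2)*I, z = 7*sqrt(2)*I (simple).

Each pole is a simple zero of Q(z) = z^4 + 100*z^2 + 196, so Res(f, z₀) = P(z₀)/Q'(z₀) with P(z) = 8*z^2, Q'(z) = 4*z^3 + 200*z:
  Res(f, sqrt(2)*I) = (-16)/(192*sqrt(2)*I) = sqrt(2)*I/24
  Res(f, 7*sqrt(2)*I) = (-784)/(-1344*sqrt(2)*I) = -7*sqrt(2)*I/24

Sum of residues: -sqrt(2)*I/4
∫_{-∞}^{∞} f(x) dx = 2πi · (-sqrt(2)*I/4) = sqrt(2)*pi/2

Final answer: sqrt(2)*pi/2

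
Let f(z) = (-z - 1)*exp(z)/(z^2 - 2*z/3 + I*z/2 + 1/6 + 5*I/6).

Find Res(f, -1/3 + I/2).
Write f(z) = P(z)/Q(z) with P(z) = (-z - 1)*exp(z) and Q(z) = z^2 - 2*z/3 + I*z/2 + 1/6 + 5*I/6.
The denominator factors as Q(z) = (z + 1/3 - I/2)*(z - 1 + I), so z = -1/3 + I/2 is a simple zero of Q and P is analytic there; z = -1/3 + I/2 is therefore a simple pole and
  Res(f, z₀) = P(z₀)/Q'(z₀).

Q'(z) = 2*z - 2/3 + I/2, so Q'(-1/3 + I/2) = -4/3 + 3*I/2.
P(-1/3 + I/2) = (-2/3 - I/2)*exp(-1/3 + I/2).

Res(f, -1/3 + I/2) = ((-2/3 - I/2)*exp(-1/3 + I/2))/(-4/3 + 3*I/2) = (1/29 + 12*I/29)*exp(-1/3 + I/2)

Final answer: (1/29 + 12*I/29)*exp(-1/3 + I/2)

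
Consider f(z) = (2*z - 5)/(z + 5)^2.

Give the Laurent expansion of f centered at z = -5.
-15/(z + 5)^2 + 2/(z + 5)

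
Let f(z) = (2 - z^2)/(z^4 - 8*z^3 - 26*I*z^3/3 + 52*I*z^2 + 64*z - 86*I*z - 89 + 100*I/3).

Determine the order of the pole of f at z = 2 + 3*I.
Factor the denominator:
  z^4 - 8*z^3 - 26*I*z^3/3 + 52*I*z^2 + 64*z - 86*I*z - 89 + 100*I/3 = (z - 2 - 3*I)^3*(z - 2 + I/3)

The numerator P(z) = 2 - z^2 has P(2 + 3*I) = 7 - 12*I ≠ 0, so no factor of (z - 2 - 3*I) cancels.
Near z = 2 + 3*I we can therefore write f(z) = g(z)/(z - 2 - 3*I)^3 with g analytic at 2 + 3*I and g(2 + 3*I) ≠ 0 (g is the numerator divided by the remaining denominator factors).

Hence z = 2 + 3*I is a pole of order 3.

Final answer: 3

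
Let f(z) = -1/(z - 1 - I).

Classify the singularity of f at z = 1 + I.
Write f(z) = g(z)/(z - 1 - I) with g(z) = -1.
g is entire and g(1 + I) = -1 ≠ 0, so no factor of (z - 1 - I) cancels: the Laurent expansion of f about z = 1 + I starts at the power -1, i.e. lim_{z→z₀} (z - z₀) f(z) = -1 is finite and nonzero.
So z = 1 + I is a pole of order 1.

Final answer: pole of order 1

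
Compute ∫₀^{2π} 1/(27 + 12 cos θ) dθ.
Let J = ∫₀^{2π} dθ/(27 + 12 cos θ).
Put z = e^{iθ}: then cos θ = (z + 1/z)/2, dθ = dz/(iz), and z runs once counterclockwise around |z| = 1:
  J = ∮_{|z|=1} 1/(27 + 12*(z + 1/z)/2) · dz/(iz) = (2/i) ∮_{|z|=1} dz/(12*z^2 + 54*z + 12).
The roots of 12*z^2 + 54*z + 12 are z = (-27 ± sqrt(27^2 - 12^2))/12, with sqrt(585) = 3*sqrt(65); their product is 1, so only z₊ = -9/4 + sqrt(65)/4 lies inside the unit circle (z₋ = -9/4 - sqrt(65)/4 lies outside).
z₊ is a simple zero of q(z) = 12*z^2 + 54*z + 12, so Res(1/q, z₊) = 1/q'(z₊) with q'(z) = 24*z + 54; and q'(z₊) = 12*(z₊ - z₋) = 6*sqrt(65).
Therefore J = (2/i) · 2πi · 1/(6*sqrt(65)) = 2*pi/(3*sqrt(65)) = 2*sqrt(65)*pi/195

Final answer: 2*sqrt(65)*pi/195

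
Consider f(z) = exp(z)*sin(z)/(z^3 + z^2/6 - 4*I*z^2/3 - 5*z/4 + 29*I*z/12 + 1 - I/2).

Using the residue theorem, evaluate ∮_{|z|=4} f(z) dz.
By the residue theorem, ∮_C f(z) dz = 2πi · (sum of the residues of f at the poles inside |z| = 4).

The denominator factors as (z - 1 + I/2)*(z - 1/3 - I/3)*(z + 3/2 - 3*I/2), so the singularities of f are simple poles at z = 1 - I/2, z = 1/3 + I/3, z = -3/2 + 3*I/2.
  |1 - I/2|² = 5/4 < 16 = 4², so this pole is inside the contour.
  |1/3 + I/3|² = 2/9 < 16 = 4², so this pole is inside the contour.
  |-3/2 + 3*I/2|² = 9/2 < 16 = 4², so this pole is inside the contour.

With P(z) = exp(z)*sin(z) and Q(z) = z^3 + z^2/6 - 4*I*z^2/3 - 5*z/4 + 29*I*z/12 + 1 - I/2, each pole is simple, so Res(f, z₀) = P(z₀)/Q'(z₀) with Q'(z) = 3*z^2 + z/3 - 8*I*z/3 - 5/4 + 29*I/12.
  Res(f, 1 - I/2) = P(1 - I/2)/Q'(1 - I/2) = (exp(1 - I/2)*sin(1 - I/2))/(-41*I/12) = 12*I*exp(1 - I/2)*sin(1 - I/2)/41
  Res(f, 1/3 + I/3) = P(1/3 + I/3)/Q'(1/3 + I/3) = (exp(1/3 + I/3)*sin(1/3 + I/3))/(-1/4 + 83*I/36) = (-162/3485 - 1494*I/3485)*exp(1/3 + I/3)*sin(1/3 + I/3)
  Res(f, -3/2 + 3*I/2) = P(-3/2 + 3*I/2)/Q'(-3/2 + 3*I/2) = (-exp(-3/2 + 3*I/2)*sin(3/2 - 3*I/2))/(9/4 - 79*I/12) = (-162/3485 - 474*I/3485)*exp(-3/2 + 3*I/2)*sin(3/2 - 3*I/2)

Sum of residues inside C: (-162/3485 - 1494*I/3485)*exp(1/3 + I/3)*sin(1/3 + I/3) + (-162/3485 - 474*I/3485)*exp(-3/2 + 3*I/2)*sin(3/2 - 3*I/2) + 12*I*exp(1 - I/2)*sin(1 - I/2)/41
∮_C f(z) dz = 2πi · ((-162/3485 - 1494*I/3485)*exp(1/3 + I/3)*sin(1/3 + I/3) + (-162/3485 - 474*I/3485)*exp(-3/2 + 3*I/2)*sin(3/2 - 3*I/2) + 12*I*exp(1 - I/2)*sin(1 - I/2)/41) = pi*(948/3485 - 324*I/3485)*exp(-3/2 + 3*I/2)*sin(3/2 - 3*I/2) + pi*(2988/3485 - 324*I/3485)*exp(1/3 + I/3)*sin(1/3 + I/3) - 24*pi*exp(1 - I/2)*sin(1 - I/2)/41

Final answer: pi*(948/3485 - 324*I/3485)*exp(-3/2 + 3*I/2)*sin(3/2 - 3*I/2) + pi*(2988/3485 - 324*I/3485)*exp(1/3 + I/3)*sin(1/3 + I/3) - 24*pi*exp(1 - I/2)*sin(1 - I/2)/41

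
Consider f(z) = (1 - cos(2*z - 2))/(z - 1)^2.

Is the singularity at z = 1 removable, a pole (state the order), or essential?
Let u = z - 1. The argument of cos is 2*z - 2 = 2u, so
  f = (1 - cos(2u))/u^2 = ((2u)^2/2 - (2u)^4/24 + ...)/u^2 = 2 - (2/3)*u^2 + ...
The Laurent expansion about u = 0 has no negative powers; equivalently lim_{z→1} f(z) = 2 exists and is finite.
So the singularity is removable.

Final answer: removable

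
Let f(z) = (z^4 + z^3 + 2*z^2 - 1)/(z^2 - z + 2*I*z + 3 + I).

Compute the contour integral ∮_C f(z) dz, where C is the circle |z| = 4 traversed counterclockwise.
By the residue theorem, ∮_C f(z) dz = 2πi · (sum of the residues of f at the poles inside |z| = 4).

The denominator factors as (z - 1 + 3*I)*(z - I), so the singularities of f are simple poles at z = 1 - 3*I, z = I.
  |1 - 3*I|² = 10 < 16 = 4², so this pole is inside the contour.
  |I|² = 1 < 16 = 4², so this pole is inside the contour.

With P(z) = z^4 + z^3 + 2*z^2 - 1 and Q(z) = z^2 - z + 2*I*z + 3 + I, each pole is simple, so Res(f, z₀) = P(z₀)/Q'(z₀) with Q'(z) = 2*z - 1 + 2*I.
  Res(f, 1 - 3*I) = P(1 - 3*I)/Q'(1 - 3*I) = (-15 + 102*I)/(1 - 4*I) = -423/17 + 42*I/17
  Res(f, I) = P(I)/Q'(I) = (-2 - I)/(-1 + 4*I) = -2/17 + 9*I/17

Sum of residues inside C: -25 + 3*I
∮_C f(z) dz = 2πi · (-25 + 3*I) = pi*(-6 - 50*I)

Final answer: pi*(-6 - 50*I)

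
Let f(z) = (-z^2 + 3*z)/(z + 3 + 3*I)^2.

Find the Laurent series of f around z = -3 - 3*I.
Put w = z - (-3 - 3*I), i.e. z = w - 3 - 3*I. The denominator is w^2, so it suffices to rewrite the numerator in powers of w.

P(z) = -z^2 + 3*z
P(w - 3 - 3*I) = -9 - 27*I + (9 + 6*I)*w - w^2

Dividing each term by w^2:
  f = (-9 - 27*I)/w^2 + (9 + 6*I)/w - 1

Substituting back w = z + 3 + 3*I:
  f(z) = (-9 - 27*I)/(z + 3 + 3*I)^2 + (9 + 6*I)/(z + 3 + 3*I) - 1

The series is finite because the numerator is a polynomial; the negative powers form the principal part, and the coefficient of 1/(z + 3 + 3*I) gives Res(f, -3 - 3*I) = 9 + 6*I.

Final answer: (-9 - 27*I)/(z + 3 + 3*I)^2 + (9 + 6*I)/(z + 3 + 3*I) - 1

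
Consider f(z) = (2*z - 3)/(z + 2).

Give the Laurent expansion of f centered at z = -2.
-7/(z + 2) + 2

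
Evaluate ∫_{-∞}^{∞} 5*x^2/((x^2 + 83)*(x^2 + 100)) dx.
Let f(z) = 5*z^2/((z^2 + 83)*(z^2 + 100)). The denominator has no real zeros and deg Q - deg P = 2 ≥ 2, so the integral of f over the upper semicircle |z| = R tends to 0 as R → ∞. Closing the contour in the upper half-plane,
  ∫_{-∞}^{∞} f(x) dx = 2πi · Σ Res(f, z_k)  over the poles with Im z_k > 0.

Zeros of the denominator: z^2 + 100 = 0 gives z = ±10*I; z^2 + 83 = 0 gives z = ±sqrt(83)*I.
Upper half-plane: z = 10*I, z = sqrt(83)*I (simple).

Each pole is a simple zero of Q(z) = z^4 + 183*z^2 + 8300, so Res(f, z₀) = P(z₀)/Q'(z₀) with P(z) = 5*z^2, Q'(z) = 4*z^3 + 366*z:
  Res(f, 10*I) = (-500)/(-340*I) = -25*I/17
  Res(f, sqrt(83)*I) = (-415)/(34*sqrt(83)*I) = 5*sqrt(83)*I/34

Sum of residues: 5*I*(-10 + sqrt(83))/34
∫_{-∞}^{∞} f(x) dx = 2πi · (5*I*(-10 + sqrt(83))/34) = 5*pi*(10 - sqrt(83))/17

Final answer: 5*pi*(10 - sqrt(83))/17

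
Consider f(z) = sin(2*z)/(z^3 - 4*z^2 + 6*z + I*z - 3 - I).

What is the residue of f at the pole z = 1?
Write f(z) = P(z)/Q(z) with P(z) = sin(2*z) and Q(z) = z^3 - 4*z^2 + 6*z + I*z - 3 - I.
The denominator factors as Q(z) = (z - 2 + I)*(z - 1)*(z - 1 - I), so z = 1 is a simple zero of Q and P is analytic there; z = 1 is therefore a simple pole and
  Res(f, z₀) = P(z₀)/Q'(z₀).

Q'(z) = 3*z^2 - 8*z + 6 + I, so Q'(1) = 1 + I.
P(1) = sin(2).

Res(f, 1) = (sin(2))/(1 + I) = (1/2 - I/2)*sin(2)

Final answer: (1/2 - I/2)*sin(2)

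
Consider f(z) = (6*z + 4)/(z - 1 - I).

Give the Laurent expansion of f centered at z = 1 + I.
Put w = z - (1 + I), i.e. z = w + 1 + I. The denominator is w, so it suffices to rewrite the numerator in powers of w.

P(z) = 6*z + 4
P(w + 1 + I) = 10 + 6*I + 6*w

Dividing each term by w:
  f = (10 + 6*I)/w + 6

Substituting back w = z - 1 - I:
  f(z) = (10 + 6*I)/(z - 1 - I) + 6

The series is finite because the numerator is a polynomial; the negative powers form the principal part, and the coefficient of 1/(z - 1 - I) gives Res(f, 1 + I) = 10 + 6*I.

Final answer: (10 + 6*I)/(z - 1 - I) + 6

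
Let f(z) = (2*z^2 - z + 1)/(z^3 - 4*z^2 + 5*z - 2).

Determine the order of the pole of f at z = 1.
2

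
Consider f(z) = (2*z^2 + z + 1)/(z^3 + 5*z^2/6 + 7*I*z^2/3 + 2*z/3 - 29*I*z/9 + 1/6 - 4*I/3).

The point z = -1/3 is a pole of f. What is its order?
Factor the denominator:
  z^3 + 5*z^2/6 + 7*I*z^2/3 + 2*z/3 - 29*I*z/9 + 1/6 - 4*I/3 = (z + 1/3)*(z - 1 - 2*I/3)*(z + 3/2 + 3*I)

The numerator P(z) = 2*z^2 + z + 1 has P(-1/3) = 8/9 ≠ 0, so no factor of (z + 1/3) cancels.
Near z = -1/3 we can therefore write f(z) = g(z)/(z + 1/3) with g analytic at -1/3 and g(-1/3) ≠ 0 (g is the numerator divided by the remaining denominator factors).

Hence z = -1/3 is a pole of order 1.

Final answer: 1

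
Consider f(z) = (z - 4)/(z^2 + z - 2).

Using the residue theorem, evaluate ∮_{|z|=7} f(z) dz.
By the residue theorem, ∮_C f(z) dz = 2πi · (sum of the residues of f at the poles inside |z| = 7).

The denominator factors as (z + 2)*(z - 1), so the singularities of f are simple poles at z = -2, z = 1.
  |-2|² = 4 < 49 = 7², so this pole is inside the contour.
  |1|² = 1 < 49 = 7², so this pole is inside the contour.

With P(z) = z - 4 and Q(z) = z^2 + z - 2, each pole is simple, so Res(f, z₀) = P(z₀)/Q'(z₀) with Q'(z) = 2*z + 1.
  Res(f, -2) = P(-2)/Q'(-2) = (-6)/(-3) = 2
  Res(f, 1) = P(1)/Q'(1) = (-3)/(3) = -1

Sum of residues inside C: 1
∮_C f(z) dz = 2πi · (1) = 2*I*pi

Final answer: 2*I*pi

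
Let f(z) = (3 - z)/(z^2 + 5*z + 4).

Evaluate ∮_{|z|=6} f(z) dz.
By the residue theorem, ∮_C f(z) dz = 2πi · (sum of the residues of f at the poles inside |z| = 6).

The denominator factors as (z + 1)*(z + 4), so the singularities of f are simple poles at z = -1, z = -4.
  |-1|² = 1 < 36 = 6², so this pole is inside the contour.
  |-4|² = 16 < 36 = 6², so this pole is inside the contour.

With P(z) = 3 - z and Q(z) = z^2 + 5*z + 4, each pole is simple, so Res(f, z₀) = P(z₀)/Q'(z₀) with Q'(z) = 2*z + 5.
  Res(f, -1) = P(-1)/Q'(-1) = (4)/(3) = 4/3
  Res(f, -4) = P(-4)/Q'(-4) = (7)/(-3) = -7/3

Sum of residues inside C: -1
∮_C f(z) dz = 2πi · (-1) = -2*I*pi

Final answer: -2*I*pi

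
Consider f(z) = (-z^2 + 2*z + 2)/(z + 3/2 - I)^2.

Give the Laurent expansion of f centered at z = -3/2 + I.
Put w = z - (-3/2 + I), i.e. z = w - 3/2 + I. The denominator is w^2, so it suffices to rewrite the numerator in powers of w.

P(z) = -z^2 + 2*z + 2
P(w - 3/2 + I) = -9/4 + 5*I + (5 - 2*I)*w - w^2

Dividing each term by w^2:
  f = (-9/4 + 5*I)/w^2 + (5 - 2*I)/w - 1

Substituting back w = z + 3/2 - I:
  f(z) = (-9/4 + 5*I)/(z + 3/2 - I)^2 + (5 - 2*I)/(z + 3/2 - I) - 1

The series is finite because the numerator is a polynomial; the negative powers form the principal part, and the coefficient of 1/(z + 3/2 - I) gives Res(f, -3/2 + I) = 5 - 2*I.

Final answer: (-9/4 + 5*I)/(z + 3/2 - I)^2 + (5 - 2*I)/(z + 3/2 - I) - 1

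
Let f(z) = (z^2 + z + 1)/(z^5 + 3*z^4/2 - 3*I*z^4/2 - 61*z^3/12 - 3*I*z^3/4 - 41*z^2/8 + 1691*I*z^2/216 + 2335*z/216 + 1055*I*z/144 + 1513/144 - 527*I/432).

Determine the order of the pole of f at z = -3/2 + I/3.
3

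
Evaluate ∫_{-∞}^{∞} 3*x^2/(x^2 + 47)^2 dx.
3*sqrt(47)*pi/94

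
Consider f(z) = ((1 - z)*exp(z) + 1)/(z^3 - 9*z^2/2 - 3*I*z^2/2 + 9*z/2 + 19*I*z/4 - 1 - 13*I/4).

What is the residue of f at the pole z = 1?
-24/85 - 28*I/85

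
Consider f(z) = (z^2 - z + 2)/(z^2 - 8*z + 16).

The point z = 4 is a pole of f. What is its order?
Factor the denominator:
  z^2 - 8*z + 16 = (z - 4)^2

The numerator P(z) = z^2 - z + 2 has P(4) = 14 ≠ 0, so no factor of (z - 4) cancels.
Near z = 4 we can therefore write f(z) = g(z)/(z - 4)^2 with g analytic at 4 and g(4) ≠ 0 (g is just the numerator).

Hence z = 4 is a pole of order 2.

Final answer: 2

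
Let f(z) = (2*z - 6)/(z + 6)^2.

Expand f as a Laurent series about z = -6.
Put w = z - (-6), i.e. z = w - 6. The denominator is w^2, so it suffices to rewrite the numerator in powers of w.

P(z) = 2*z - 6
P(w - 6) = -18 + 2*w

Dividing each term by w^2:
  f = -18/w^2 + 2/w

Substituting back w = z + 6:
  f(z) = -18/(z + 6)^2 + 2/(z + 6)

The series is finite because the numerator is a polynomial; the negative powers form the principal part, and the coefficient of 1/(z + 6) gives Res(f, -6) = 2.

Final answer: -18/(z + 6)^2 + 2/(z + 6)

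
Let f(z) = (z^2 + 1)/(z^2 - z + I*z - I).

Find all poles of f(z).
The singularities of f are the zeros of the denominator. Factoring,
  z^2 - z + I*z - I = (z - 1)*(z + I)
so the candidates are z = 1, z = -I.

Check the numerator P(z) = z^2 + 1 at each one:
  P(1) = 2 ≠ 0, so z = 1 is a (simple) pole.
  P(-I) = 0, so the factor (z + I) cancels and z = -I is only a removable singularity, not a pole.

Poles of f: {1}

Final answer: {1}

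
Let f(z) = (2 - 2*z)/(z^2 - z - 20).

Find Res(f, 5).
Write f(z) = P(z)/Q(z) with P(z) = 2 - 2*z and Q(z) = z^2 - z - 20.
The denominator factors as Q(z) = (z - 5)*(z + 4), so z = 5 is a simple zero of Q and P is analytic there; z = 5 is therefore a simple pole and
  Res(f, z₀) = P(z₀)/Q'(z₀).

Q'(z) = 2*z - 1, so Q'(5) = 9.
P(5) = -8.

Res(f, 5) = (-8)/(9) = -8/9

Final answer: -8/9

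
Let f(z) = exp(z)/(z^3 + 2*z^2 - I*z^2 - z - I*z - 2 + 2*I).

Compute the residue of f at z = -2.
Write f(z) = P(z)/Q(z) with P(z) = exp(z) and Q(z) = z^3 + 2*z^2 - I*z^2 - z - I*z - 2 + 2*I.
The denominator factors as Q(z) = (z + 2)*(z - 1)*(z + 1 - I), so z = -2 is a simple zero of Q and P is analytic there; z = -2 is therefore a simple pole and
  Res(f, z₀) = P(z₀)/Q'(z₀).

Q'(z) = 3*z^2 + 4*z - 2*I*z - 1 - I, so Q'(-2) = 3 + 3*I.
P(-2) = exp(-2).

Res(f, -2) = (exp(-2))/(3 + 3*I) = (1/6 - I/6)*exp(-2)

Final answer: (1/6 - I/6)*exp(-2)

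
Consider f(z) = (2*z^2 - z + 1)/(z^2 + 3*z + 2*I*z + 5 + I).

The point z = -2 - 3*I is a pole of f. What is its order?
Factor the denominator:
  z^2 + 3*z + 2*I*z + 5 + I = (z + 2 + 3*I)*(z + 1 - I)

The numerator P(z) = 2*z^2 - z + 1 has P(-2 - 3*I) = -7 + 27*I ≠ 0, so no factor of (z + 2 + 3*I) cancels.
Near z = -2 - 3*I we can therefore write f(z) = g(z)/(z + 2 + 3*I) with g analytic at -2 - 3*I and g(-2 - 3*I) ≠ 0 (g is the numerator divided by the remaining denominator factors).

Hence z = -2 - 3*I is a pole of order 1.

Final answer: 1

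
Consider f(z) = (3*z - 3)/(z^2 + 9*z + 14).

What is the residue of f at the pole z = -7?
24/5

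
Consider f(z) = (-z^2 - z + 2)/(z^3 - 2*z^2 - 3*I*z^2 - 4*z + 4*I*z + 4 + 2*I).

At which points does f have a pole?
The singularities of f are the zeros of the denominator. Factoring,
  z^3 - 2*z^2 - 3*I*z^2 - 4*z + 4*I*z + 4 + 2*I = (z + 1 - I)*(z - 1 - I)*(z - 2 - I)
so the candidates are z = -1 + I, z = 1 + I, z = 2 + I.

Check the numerator P(z) = -z^2 - z + 2 at each one:
  P(-1 + I) = 3 + I ≠ 0, so z = -1 + I is a (simple) pole.
  P(1 + I) = 1 - 3*I ≠ 0, so z = 1 + I is a (simple) pole.
  P(2 + I) = -3 - 5*I ≠ 0, so z = 2 + I is a (simple) pole.

Poles of f: {-1 + I, 1 + I, 2 + I}

Final answer: {-1 + I, 1 + I, 2 + I}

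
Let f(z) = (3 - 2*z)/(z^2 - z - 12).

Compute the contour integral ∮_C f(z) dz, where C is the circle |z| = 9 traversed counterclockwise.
By the residue theorem, ∮_C f(z) dz = 2πi · (sum of the residues of f at the poles inside |z| = 9).

The denominator factors as (z + 3)*(z - 4), so the singularities of f are simple poles at z = -3, z = 4.
  |-3|² = 9 < 81 = 9², so this pole is inside the contour.
  |4|² = 16 < 81 = 9², so this pole is inside the contour.

With P(z) = 3 - 2*z and Q(z) = z^2 - z - 12, each pole is simple, so Res(f, z₀) = P(z₀)/Q'(z₀) with Q'(z) = 2*z - 1.
  Res(f, -3) = P(-3)/Q'(-3) = (9)/(-7) = -9/7
  Res(f, 4) = P(4)/Q'(4) = (-5)/(7) = -5/7

Sum of residues inside C: -2
∮_C f(z) dz = 2πi · (-2) = -4*I*pi

Final answer: -4*I*pi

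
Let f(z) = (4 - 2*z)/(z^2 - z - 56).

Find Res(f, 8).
Write f(z) = P(z)/Q(z) with P(z) = 4 - 2*z and Q(z) = z^2 - z - 56.
The denominator factors as Q(z) = (z + 7)*(z - 8), so z = 8 is a simple zero of Q and P is analytic there; z = 8 is therefore a simple pole and
  Res(f, z₀) = P(z₀)/Q'(z₀).

Q'(z) = 2*z - 1, so Q'(8) = 15.
P(8) = -12.

Res(f, 8) = (-12)/(15) = -4/5

Final answer: -4/5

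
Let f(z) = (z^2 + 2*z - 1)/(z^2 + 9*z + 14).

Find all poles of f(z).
The singularities of f are the zeros of the denominator. Factoring,
  z^2 + 9*z + 14 = (z + 7)*(z + 2)
so the candidates are z = -7, z = -2.

Check the numerator P(z) = z^2 + 2*z - 1 at each one:
  P(-7) = 34 ≠ 0, so z = -7 is a (simple) pole.
  P(-2) = -1 ≠ 0, so z = -2 is a (simple) pole.

Poles of f: {-7, -2}

Final answer: {-7, -2}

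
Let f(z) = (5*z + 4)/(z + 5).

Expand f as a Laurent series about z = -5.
Put w = z - (-5), i.e. z = w - 5. The denominator is w, so it suffices to rewrite the numerator in powers of w.

P(z) = 5*z + 4
P(w - 5) = -21 + 5*w

Dividing each term by w:
  f = -21/w + 5

Substituting back w = z + 5:
  f(z) = -21/(z + 5) + 5

The series is finite because the numerator is a polynomial; the negative powers form the principal part, and the coefficient of 1/(z + 5) gives Res(f, -5) = -21.

Final answer: -21/(z + 5) + 5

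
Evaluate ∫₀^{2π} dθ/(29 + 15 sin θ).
Call the integral J. The integrand is 2π-periodic and we integrate over a full period, so shifting θ does not change the value (θ → θ + π/2 turns sin θ into cos θ). Hence
  J = ∫₀^{2π} dθ/(29 + 15 cos θ).
Put z = e^{iθ}: then cos θ = (z + 1/z)/2, dθ = dz/(iz), and z runs once counterclockwise around |z| = 1:
  J = ∮_{|z|=1} 1/(29 + 15*(z + 1/z)/2) · dz/(iz) = (2/i) ∮_{|z|=1} dz/(15*z^2 + 58*z + 15).
The roots of 15*z^2 + 58*z + 15 are z = (-29 ± sqrt(29^2 - 15^2))/15, with sqrt(616) = 2*sqrt(154); their product is 1, so only z₊ = -29/15 + 2*sqrt(154)/15 lies inside the unit circle (z₋ = -29/15 - 2*sqrt(154)/15 lies outside).
z₊ is a simple zero of q(z) = 15*z^2 + 58*z + 15, so Res(1/q, z₊) = 1/q'(z₊) with q'(z) = 30*z + 58; and q'(z₊) = 15*(z₊ - z₋) = 4*sqrt(154).
Therefore J = (2/i) · 2πi · 1/(4*sqrt(154)) = 2*pi/(2*sqrt(154)) = sqrt(154)*pi/154

Final answer: sqrt(154)*pi/154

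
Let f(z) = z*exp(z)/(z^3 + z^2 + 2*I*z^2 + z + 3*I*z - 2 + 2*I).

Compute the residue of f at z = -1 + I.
-I*exp(-1 + I)/5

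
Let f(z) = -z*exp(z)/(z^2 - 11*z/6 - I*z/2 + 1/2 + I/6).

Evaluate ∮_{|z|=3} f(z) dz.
pi*(-6/29 - 72*I/29)*exp(3/2 + I/2) + pi*(6/29 + 14*I/29)*exp(1/3)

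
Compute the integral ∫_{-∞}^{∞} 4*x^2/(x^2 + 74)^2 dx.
Let f(z) = 4*z^2/(z^2 + 74)^2. The denominator has no real zeros and deg Q - deg P = 2 ≥ 2, so the integral of f over the upper semicircle |z| = R tends to 0 as R → ∞. Closing the contour in the upper half-plane,
  ∫_{-∞}^{∞} f(x) dx = 2πi · Σ Res(f, z_k)  over the poles with Im z_k > 0.

Zeros of the denominator: z^2 + 74 = 0 gives z = ±sqrt(74)*I.
Upper half-plane: z = sqrt(74)*I (a pole of order 2).

Write f(z) = g(z)/(z - sqrt(74)*I)^2 with g(z) = 4*z^2/(z + sqrt(74)*I)^2. For a double pole, Res(f, z₀) = g'(z₀):
  g'(z) = 8*sqrt(74)*I*z/(z + sqrt(74)*I)^3
  Res(f, sqrt(74)*I) = g'(sqrt(74)*I) = -sqrt(74)*I/74

∫_{-∞}^{∞} f(x) dx = 2πi · (-sqrt(74)*I/74) = sqrt(74)*pi/37

Final answer: sqrt(74)*pi/37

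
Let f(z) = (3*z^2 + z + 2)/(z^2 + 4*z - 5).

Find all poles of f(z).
The singularities of f are the zeros of the denominator. Factoring,
  z^2 + 4*z - 5 = (z + 5)*(z - 1)
so the candidates are z = -5, z = 1.

Check the numerator P(z) = 3*z^2 + z + 2 at each one:
  P(-5) = 72 ≠ 0, so z = -5 is a (simple) pole.
  P(1) = 6 ≠ 0, so z = 1 is a (simple) pole.

Poles of f: {-5, 1}

Final answer: {-5, 1}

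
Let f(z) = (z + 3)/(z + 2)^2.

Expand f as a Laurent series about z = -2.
1/(z + 2)^2 + 1/(z + 2)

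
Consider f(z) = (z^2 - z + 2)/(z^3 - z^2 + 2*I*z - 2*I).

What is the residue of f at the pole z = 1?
Write f(z) = P(z)/Q(z) with P(z) = z^2 - z + 2 and Q(z) = z^3 - z^2 + 2*I*z - 2*I.
The denominator factors as Q(z) = (z + 1 - I)*(z - 1 + I)*(z - 1), so z = 1 is a simple zero of Q and P is analytic there; z = 1 is therefore a simple pole and
  Res(f, z₀) = P(z₀)/Q'(z₀).

Q'(z) = 3*z^2 - 2*z + 2*I, so Q'(1) = 1 + 2*I.
P(1) = 2.

Res(f, 1) = (2)/(1 + 2*I) = 2/5 - 4*I/5

Final answer: 2/5 - 4*I/5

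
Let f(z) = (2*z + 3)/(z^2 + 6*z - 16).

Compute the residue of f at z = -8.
Write f(z) = P(z)/Q(z) with P(z) = 2*z + 3 and Q(z) = z^2 + 6*z - 16.
The denominator factors as Q(z) = (z + 8)*(z - 2), so z = -8 is a simple zero of Q and P is analytic there; z = -8 is therefore a simple pole and
  Res(f, z₀) = P(z₀)/Q'(z₀).

Q'(z) = 2*z + 6, so Q'(-8) = -10.
P(-8) = -13.

Res(f, -8) = (-13)/(-10) = 13/10

Final answer: 13/10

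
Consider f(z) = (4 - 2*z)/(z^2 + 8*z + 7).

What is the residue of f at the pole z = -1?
Write f(z) = P(z)/Q(z) with P(z) = 4 - 2*z and Q(z) = z^2 + 8*z + 7.
The denominator factors as Q(z) = (z + 1)*(z + 7), so z = -1 is a simple zero of Q and P is analytic there; z = -1 is therefore a simple pole and
  Res(f, z₀) = P(z₀)/Q'(z₀).

Q'(z) = 2*z + 8, so Q'(-1) = 6.
P(-1) = 6.

Res(f, -1) = (6)/(6) = 1

Final answer: 1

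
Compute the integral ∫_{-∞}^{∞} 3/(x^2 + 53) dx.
Let f(z) = 3/(z^2 + 53). The denominator has no real zeros and deg Q - deg P = 2 ≥ 2, so the integral of f over the upper semicircle |z| = R tends to 0 as R → ∞. Closing the contour in the upper half-plane,
  ∫_{-∞}^{∞} f(x) dx = 2πi · Σ Res(f, z_k)  over the poles with Im z_k > 0.

Zeros of the denominator: z^2 + 53 = 0 gives z = ±sqrt(53)*I.
Upper half-plane: z = sqrt(53)*I (simple).

Each pole is a simple zero of Q(z) = z^2 + 53, so Res(f, z₀) = P(z₀)/Q'(z₀) with P(z) = 3, Q'(z) = 2*z:
  Res(f, sqrt(53)*I) = (3)/(2*sqrt(53)*I) = -3*sqrt(53)*I/106

∫_{-∞}^{∞} f(x) dx = 2πi · (-3*sqrt(53)*I/106) = 3*sqrt(53)*pi/53

Final answer: 3*sqrt(53)*pi/53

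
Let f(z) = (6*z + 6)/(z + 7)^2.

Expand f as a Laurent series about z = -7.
-36/(z + 7)^2 + 6/(z + 7)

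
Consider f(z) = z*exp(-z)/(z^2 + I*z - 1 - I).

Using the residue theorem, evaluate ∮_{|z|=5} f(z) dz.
pi*(2/5 + 4*I/5)*exp(-1) + pi*(-2/5 + 6*I/5)*exp(1 + I)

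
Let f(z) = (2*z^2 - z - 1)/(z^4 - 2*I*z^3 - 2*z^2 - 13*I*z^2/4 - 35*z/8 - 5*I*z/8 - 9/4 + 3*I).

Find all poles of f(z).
The singularities of f are the zeros of the denominator. Factoring,
  z^4 - 2*I*z^3 - 2*z^2 - 13*I*z^2/4 - 35*z/8 - 5*I*z/8 - 9/4 + 3*I = (z + 1 + I)*(z - 1/2 - I)*(z - 3/2 - 3*I/2)*(z + 1 - I/2)
so the candidates are z = -1 - I, z = 1/2 + I, z = 3/2 + 3*I/2, z = -1 + I/2.

Check the numerator P(z) = 2*z^2 - z - 1 at each one:
  P(-1 - I) = 5*I ≠ 0, so z = -1 - I is a (simple) pole.
  P(1/2 + I) = -3 + I ≠ 0, so z = 1/2 + I is a (simple) pole.
  P(3/2 + 3*I/2) = -5/2 + 15*I/2 ≠ 0, so z = 3/2 + 3*I/2 is a (simple) pole.
  P(-1 + I/2) = 3/2 - 5*I/2 ≠ 0, so z = -1 + I/2 is a (simple) pole.

Poles of f: {-1 - I, -1 + I/2, 1/2 + I, 3/2 + 3*I/2}

Final answer: {-1 - I, -1 + I/2, 1/2 + I, 3/2 + 3*I/2}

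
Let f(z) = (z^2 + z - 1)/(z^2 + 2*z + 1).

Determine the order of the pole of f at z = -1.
2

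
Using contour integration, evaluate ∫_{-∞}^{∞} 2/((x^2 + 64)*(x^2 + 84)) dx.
Let f(z) = 2/((z^2 + 64)*(z^2 + 84)). The denominator has no real zeros and deg Q - deg P = 4 ≥ 2, so the integral of f over the upper semicircle |z| = R tends to 0 as R → ∞. Closing the contour in the upper half-plane,
  ∫_{-∞}^{∞} f(x) dx = 2πi · Σ Res(f, z_k)  over the poles with Im z_k > 0.

Zeros of the denominator: z^2 + 84 = 0 gives z = ±2*sqrt(21)*I; z^2 + 64 = 0 gives z = ±8*I.
Upper half-plane: z = 8*I, z = 2*sqrt(21)*I (simple).

Each pole is a simple zero of Q(z) = z^4 + 148*z^2 + 5376, so Res(f, z₀) = P(z₀)/Q'(z₀) with P(z) = 2, Q'(z) = 4*z^3 + 296*z:
  Res(f, 8*I) = (2)/(320*I) = -I/160
  Res(f, 2*sqrt(21)*I) = (2)/(-80*sqrt(21)*I) = sqrt(21)*I/840

Sum of residues: I*(-21 + 4*sqrt(21))/3360
∫_{-∞}^{∞} f(x) dx = 2πi · (I*(-21 + 4*sqrt(21))/3360) = pi*(21 - 4*sqrt(21))/1680

Final answer: pi*(21 - 4*sqrt(21))/1680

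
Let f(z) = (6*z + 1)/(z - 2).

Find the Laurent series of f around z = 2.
Put w = z - (2), i.e. z = w + 2. The denominator is w, so it suffices to rewrite the numerator in powers of w.

P(z) = 6*z + 1
P(w + 2) = 13 + 6*w

Dividing each term by w:
  f = 13/w + 6

Substituting back w = z - 2:
  f(z) = 13/(z - 2) + 6

The series is finite because the numerator is a polynomial; the negative powers form the principal part, and the coefficient of 1/(z - 2) gives Res(f, 2) = 13.

Final answer: 13/(z - 2) + 6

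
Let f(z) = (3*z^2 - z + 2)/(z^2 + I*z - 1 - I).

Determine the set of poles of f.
The singularities of f are the zeros of the denominator. Factoring,
  z^2 + I*z - 1 - I = (z + 1 + I)*(z - 1)
so the candidates are z = -1 - I, z = 1.

Check the numerator P(z) = 3*z^2 - z + 2 at each one:
  P(-1 - I) = 3 + 7*I ≠ 0, so z = -1 - I is a (simple) pole.
  P(1) = 4 ≠ 0, so z = 1 is a (simple) pole.

Poles of f: {-1 - I, 1}

Final answer: {-1 - I, 1}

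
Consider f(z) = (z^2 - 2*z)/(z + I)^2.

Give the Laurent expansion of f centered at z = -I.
(-1 + 2*I)/(z + I)^2 + (-2 - 2*I)/(z + I) + 1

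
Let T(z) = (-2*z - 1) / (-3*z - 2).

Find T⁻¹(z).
Set w = T(z) = (-2*z - 1) / (-3*z - 2) and solve for z:
  w*(-3*z - 2) = -2*z - 1
  -2*w + z*(2 - 3*w) + 1 = 0
  z*(2 - 3*w) = 2*w - 1
  z = (1 - 2*w)/(3*w - 2)
Renaming the variable, T⁻¹(z) = (-2*z + 1)/(3*z - 2).
(Check: ad - bc = 1 ≠ 0, so T is invertible.)

Final answer: (-2*z + 1)/(3*z - 2)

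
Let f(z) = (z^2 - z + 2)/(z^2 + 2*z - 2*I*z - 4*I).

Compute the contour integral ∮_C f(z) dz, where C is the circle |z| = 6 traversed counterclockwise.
pi*(-4 - 6*I)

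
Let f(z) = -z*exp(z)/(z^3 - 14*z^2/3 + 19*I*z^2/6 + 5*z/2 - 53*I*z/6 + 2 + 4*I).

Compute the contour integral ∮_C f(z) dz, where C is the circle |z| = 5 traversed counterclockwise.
By the residue theorem, ∮_C f(z) dz = 2πi · (sum of the residues of f at the poles inside |z| = 5).

The denominator factors as (z - 3 + 3*I/2)*(z - 2/3 + 2*I/3)*(z - 1 + I), so the singularities of f are simple poles at z = 3 - 3*I/2, z = 2/3 - 2*I/3, z = 1 - I.
  |3 - 3*I/2|² = 45/4 < 25 = 5², so this pole is inside the contour.
  |2/3 - 2*I/3|² = 8/9 < 25 = 5², so this pole is inside the contour.
  |1 - I|² = 2 < 25 = 5², so this pole is inside the contour.

With P(z) = -z*exp(z) and Q(z) = z^3 - 14*z^2/3 + 19*I*z^2/6 + 5*z/2 - 53*I*z/6 + 2 + 4*I, each pole is simple, so Res(f, z₀) = P(z₀)/Q'(z₀) with Q'(z) = 3*z^2 - 28*z/3 + 19*I*z/3 + 5/2 - 53*I/6.
  Res(f, 3 - 3*I/2) = P(3 - 3*I/2)/Q'(3 - 3*I/2) = ((-3 + 3*I/2)*exp(3 - 3*I/2))/(17/4 - 17*I/6) = (-144/221 - 18*I/221)*exp(3 - 3*I/2)
  Res(f, 2/3 - 2*I/3) = P(2/3 - 2*I/3)/Q'(2/3 - 2*I/3) = ((-2/3 + 2*I/3)*exp(2/3 - 2*I/3))/(1/2 - 19*I/18) = (-168/221 - 60*I/221)*exp(2/3 - 2*I/3)
  Res(f, 1 - I) = P(1 - I)/Q'(1 - I) = ((-1 + I)*exp(1 - I))/(-1/2 + 5*I/6) = (24/17 + 6*I/17)*exp(1 - I)

Sum of residues inside C: (24/17 + 6*I/17)*exp(1 - I) + (-168/221 - 60*I/221)*exp(2/3 - 2*I/3) + (-144/221 - 18*I/221)*exp(3 - 3*I/2)
∮_C f(z) dz = 2πi · ((24/17 + 6*I/17)*exp(1 - I) + (-168/221 - 60*I/221)*exp(2/3 - 2*I/3) + (-144/221 - 18*I/221)*exp(3 - 3*I/2)) = pi*(36/221 - 288*I/221)*exp(3 - 3*I/2) + pi*(120/221 - 336*I/221)*exp(2/3 - 2*I/3) + pi*(-12/17 + 48*I/17)*exp(1 - I)

Final answer: pi*(36/221 - 288*I/221)*exp(3 - 3*I/2) + pi*(120/221 - 336*I/221)*exp(2/3 - 2*I/3) + pi*(-12/17 + 48*I/17)*exp(1 - I)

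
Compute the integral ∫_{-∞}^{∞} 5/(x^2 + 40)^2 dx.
Let f(z) = 5/(z^2 + 40)^2. The denominator has no real zeros and deg Q - deg P = 4 ≥ 2, so the integral of f over the upper semicircle |z| = R tends to 0 as R → ∞. Closing the contour in the upper half-plane,
  ∫_{-∞}^{∞} f(x) dx = 2πi · Σ Res(f, z_k)  over the poles with Im z_k > 0.

Zeros of the denominator: z^2 + 40 = 0 gives z = ±2*sqrt(10)*I.
Upper half-plane: z = 2*sqrt(10)*I (a pole of order 2).

Write f(z) = g(z)/(z - 2*sqrt(10)*I)^2 with g(z) = 5/(z + 2*sqrt(10)*I)^2. For a double pole, Res(f, z₀) = g'(z₀):
  g'(z) = -10/(z + 2*sqrt(10)*I)^3
  Res(f, 2*sqrt(10)*I) = g'(2*sqrt(10)*I) = -sqrt(10)*I/640

∫_{-∞}^{∞} f(x) dx = 2πi · (-sqrt(10)*I/640) = sqrt(10)*pi/320

Final answer: sqrt(10)*pi/320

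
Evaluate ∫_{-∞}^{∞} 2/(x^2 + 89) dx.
Let f(z) = 2/(z^2 + 89). The denominator has no real zeros and deg Q - deg P = 2 ≥ 2, so the integral of f over the upper semicircle |z| = R tends to 0 as R → ∞. Closing the contour in the upper half-plane,
  ∫_{-∞}^{∞} f(x) dx = 2πi · Σ Res(f, z_k)  over the poles with Im z_k > 0.

Zeros of the denominator: z^2 + 89 = 0 gives z = ±sqrt(89)*I.
Upper half-plane: z = sqrt(89)*I (simple).

Each pole is a simple zero of Q(z) = z^2 + 89, so Res(f, z₀) = P(z₀)/Q'(z₀) with P(z) = 2, Q'(z) = 2*z:
  Res(f, sqrt(89)*I) = (2)/(2*sqrt(89)*I) = -sqrt(89)*I/89

∫_{-∞}^{∞} f(x) dx = 2πi · (-sqrt(89)*I/89) = 2*sqrt(89)*pi/89

Final answer: 2*sqrt(89)*pi/89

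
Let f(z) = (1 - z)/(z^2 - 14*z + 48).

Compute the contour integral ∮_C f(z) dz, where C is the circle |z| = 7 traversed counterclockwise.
5*I*pi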